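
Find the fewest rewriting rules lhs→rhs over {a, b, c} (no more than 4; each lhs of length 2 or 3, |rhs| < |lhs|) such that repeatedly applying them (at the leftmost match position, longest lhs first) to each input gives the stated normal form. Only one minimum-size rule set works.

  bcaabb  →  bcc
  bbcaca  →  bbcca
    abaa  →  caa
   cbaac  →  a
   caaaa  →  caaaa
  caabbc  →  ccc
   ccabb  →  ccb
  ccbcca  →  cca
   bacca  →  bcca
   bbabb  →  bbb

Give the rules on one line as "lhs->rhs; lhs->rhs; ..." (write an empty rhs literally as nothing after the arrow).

ab->c; abb->b; ac->c; cbc->a

  | bcaabb => bcab => bcc
  | bbcaca => bbcca
  | abaa => caa
  | cbaac => cbac => cbc => a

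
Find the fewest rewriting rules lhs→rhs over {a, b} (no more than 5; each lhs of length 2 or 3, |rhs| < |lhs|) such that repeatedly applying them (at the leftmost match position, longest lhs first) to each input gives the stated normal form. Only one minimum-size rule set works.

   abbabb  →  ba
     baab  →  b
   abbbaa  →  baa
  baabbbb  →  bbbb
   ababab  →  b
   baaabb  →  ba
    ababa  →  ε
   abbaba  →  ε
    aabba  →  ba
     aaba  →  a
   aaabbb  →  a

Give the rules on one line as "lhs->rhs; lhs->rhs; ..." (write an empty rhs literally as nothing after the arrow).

aab->; ab->a; aba->ba; bba->

  | abbabb => ababb => babb => bab => ba
  | baab => b
  | abbbaa => abbaa => abaa => baa
  | baabbbb => bbbb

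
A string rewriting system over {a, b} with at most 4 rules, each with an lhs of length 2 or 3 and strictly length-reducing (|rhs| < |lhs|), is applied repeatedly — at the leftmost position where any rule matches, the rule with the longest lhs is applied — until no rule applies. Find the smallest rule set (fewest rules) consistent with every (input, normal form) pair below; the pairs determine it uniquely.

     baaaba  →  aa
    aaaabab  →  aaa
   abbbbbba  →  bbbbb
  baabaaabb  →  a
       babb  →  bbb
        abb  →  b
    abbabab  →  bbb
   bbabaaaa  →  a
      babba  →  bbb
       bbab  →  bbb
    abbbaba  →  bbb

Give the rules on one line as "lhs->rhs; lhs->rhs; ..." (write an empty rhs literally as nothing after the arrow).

ab->; ba->b; baa->a

  | baaaba => aaba => aa
  | aaaabab => aaaab => aaa
  | abbbbbba => bbbbba => bbbbb
  | baabaaabb => abaaabb => aaabb => aab => a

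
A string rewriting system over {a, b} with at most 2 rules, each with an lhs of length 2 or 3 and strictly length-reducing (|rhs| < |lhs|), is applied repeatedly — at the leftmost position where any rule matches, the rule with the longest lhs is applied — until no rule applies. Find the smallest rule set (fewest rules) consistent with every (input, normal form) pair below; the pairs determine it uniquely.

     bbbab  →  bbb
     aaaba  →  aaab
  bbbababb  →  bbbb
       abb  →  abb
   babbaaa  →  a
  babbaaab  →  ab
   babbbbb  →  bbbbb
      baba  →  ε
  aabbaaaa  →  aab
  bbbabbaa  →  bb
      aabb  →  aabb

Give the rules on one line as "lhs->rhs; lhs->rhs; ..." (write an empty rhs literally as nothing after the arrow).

aba->ab; ba->

  | bbbab => bbb
  | aaaba => aaab
  | bbbababb => bbbabb => bbbb
  | abb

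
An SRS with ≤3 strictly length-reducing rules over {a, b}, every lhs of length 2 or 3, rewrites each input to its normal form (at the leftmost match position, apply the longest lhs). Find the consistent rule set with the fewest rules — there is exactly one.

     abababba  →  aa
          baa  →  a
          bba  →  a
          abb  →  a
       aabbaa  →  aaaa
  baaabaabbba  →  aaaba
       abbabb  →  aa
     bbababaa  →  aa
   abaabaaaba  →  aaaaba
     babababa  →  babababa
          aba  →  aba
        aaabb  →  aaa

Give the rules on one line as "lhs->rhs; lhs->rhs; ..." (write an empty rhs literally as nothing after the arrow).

  | abababba => ababaa => abaa => aa
  | baa => a
  | bba => a
  | abb => a

baa->a; bb->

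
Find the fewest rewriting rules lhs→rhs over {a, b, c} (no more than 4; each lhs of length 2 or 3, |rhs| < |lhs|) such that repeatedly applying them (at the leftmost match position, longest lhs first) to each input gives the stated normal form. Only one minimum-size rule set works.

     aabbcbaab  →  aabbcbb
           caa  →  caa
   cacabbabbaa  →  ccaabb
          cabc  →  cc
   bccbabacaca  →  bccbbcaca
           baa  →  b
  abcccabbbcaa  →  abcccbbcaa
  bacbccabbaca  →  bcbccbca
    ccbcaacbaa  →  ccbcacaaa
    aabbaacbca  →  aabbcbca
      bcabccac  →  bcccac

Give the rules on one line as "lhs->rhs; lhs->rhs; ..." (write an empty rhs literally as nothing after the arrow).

acb->ca; ba->b; cab->c

  | aabbcbaab => aabbcbab => aabbcbb
  | caa
  | cacabbabbaa => cacbabbaa => ccaabbaa => ccaabba => ccaabb
  | cabc => cc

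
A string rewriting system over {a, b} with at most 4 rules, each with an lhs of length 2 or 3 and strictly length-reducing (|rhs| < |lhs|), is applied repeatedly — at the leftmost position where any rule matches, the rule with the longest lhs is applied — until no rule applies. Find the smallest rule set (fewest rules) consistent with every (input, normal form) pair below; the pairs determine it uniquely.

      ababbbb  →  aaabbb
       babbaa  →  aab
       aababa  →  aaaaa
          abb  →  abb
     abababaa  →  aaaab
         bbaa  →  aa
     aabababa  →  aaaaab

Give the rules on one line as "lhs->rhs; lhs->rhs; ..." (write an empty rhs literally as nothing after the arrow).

  | ababbbb => aaabbb
  | babbaa => aabaa => aaba => aab
  | aababa => aaaaa
  | abb

ba->b; bab->aa; bba->a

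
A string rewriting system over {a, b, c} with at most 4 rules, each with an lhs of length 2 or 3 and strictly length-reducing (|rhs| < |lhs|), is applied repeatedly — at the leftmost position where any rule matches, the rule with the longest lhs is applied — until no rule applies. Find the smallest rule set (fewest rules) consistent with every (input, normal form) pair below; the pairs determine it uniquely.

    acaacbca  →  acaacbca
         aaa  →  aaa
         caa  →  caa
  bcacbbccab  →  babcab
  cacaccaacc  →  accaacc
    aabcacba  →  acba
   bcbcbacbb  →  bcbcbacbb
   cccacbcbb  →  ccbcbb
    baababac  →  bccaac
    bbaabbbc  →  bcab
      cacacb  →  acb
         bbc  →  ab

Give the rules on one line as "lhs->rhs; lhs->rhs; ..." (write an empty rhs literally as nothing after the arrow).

  | acaacbca
  | aaa
  | caa
  | bcacbbccab => bbbccab => babcab

aab->ca; aba->bc; bbc->ab; cac->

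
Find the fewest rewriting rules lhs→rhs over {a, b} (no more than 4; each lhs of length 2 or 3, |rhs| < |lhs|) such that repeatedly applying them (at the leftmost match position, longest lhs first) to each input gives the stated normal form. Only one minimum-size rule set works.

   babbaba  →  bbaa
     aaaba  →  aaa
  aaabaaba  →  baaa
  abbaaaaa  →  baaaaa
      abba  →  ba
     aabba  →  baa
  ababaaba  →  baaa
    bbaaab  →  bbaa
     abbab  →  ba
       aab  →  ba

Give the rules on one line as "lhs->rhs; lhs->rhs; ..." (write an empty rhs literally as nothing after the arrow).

  | babbaba => bbaba => bbaa
  | aaaba => abaa => aaa
  | aaabaaba => abaaaba => aaaaba => aabaa => baaa
  | abbaaaaa => baaaaa

aab->ba; ab->a; abb->b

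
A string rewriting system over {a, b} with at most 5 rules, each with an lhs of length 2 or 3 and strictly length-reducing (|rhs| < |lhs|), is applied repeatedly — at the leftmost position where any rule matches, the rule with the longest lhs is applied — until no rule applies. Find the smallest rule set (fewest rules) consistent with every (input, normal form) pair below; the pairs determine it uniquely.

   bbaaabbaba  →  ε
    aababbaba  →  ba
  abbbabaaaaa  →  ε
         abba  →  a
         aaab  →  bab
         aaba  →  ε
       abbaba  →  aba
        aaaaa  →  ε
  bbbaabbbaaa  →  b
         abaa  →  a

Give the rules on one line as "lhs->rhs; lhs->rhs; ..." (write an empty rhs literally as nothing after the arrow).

  | bbaaabbaba => aabbaba => bbbaba => aaba => bba => ε
  | aababbaba => bbabbaba => bbaba => ba
  | abbbabaaaaa => aaabaaaaa => babaaaaa => babbaaa => baaa => bba => ε
  | abba => a

aa->b; bb->; bba->; bbb->a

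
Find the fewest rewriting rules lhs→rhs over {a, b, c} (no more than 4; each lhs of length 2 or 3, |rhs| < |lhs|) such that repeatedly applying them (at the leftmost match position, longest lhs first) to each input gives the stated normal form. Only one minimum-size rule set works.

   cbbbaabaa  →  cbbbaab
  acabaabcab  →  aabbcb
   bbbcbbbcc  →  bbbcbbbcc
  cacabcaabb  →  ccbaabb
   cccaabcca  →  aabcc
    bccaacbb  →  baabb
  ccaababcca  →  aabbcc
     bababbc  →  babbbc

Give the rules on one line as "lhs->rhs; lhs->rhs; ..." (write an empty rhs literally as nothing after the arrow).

aba->ab; ac->a; ca->c; caa->aa

  | cbbbaabaa => cbbbaaba => cbbbaab
  | acabaabcab => aabaabcab => aababcab => aabbcab => aabbcb
  | bbbcbbbcc
  | cacabcaabb => ccabcaabb => ccbcaabb => ccbaabb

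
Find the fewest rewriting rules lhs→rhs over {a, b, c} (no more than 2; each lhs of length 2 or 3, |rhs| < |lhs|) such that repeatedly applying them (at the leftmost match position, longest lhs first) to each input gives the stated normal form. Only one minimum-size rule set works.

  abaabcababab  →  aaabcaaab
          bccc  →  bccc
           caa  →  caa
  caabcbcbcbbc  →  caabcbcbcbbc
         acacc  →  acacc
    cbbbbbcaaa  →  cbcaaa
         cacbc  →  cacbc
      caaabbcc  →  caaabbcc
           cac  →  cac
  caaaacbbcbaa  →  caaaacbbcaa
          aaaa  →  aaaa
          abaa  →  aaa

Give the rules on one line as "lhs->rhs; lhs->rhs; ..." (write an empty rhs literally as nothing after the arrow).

  | abaabcababab => aaabcababab => aaabcaabab => aaabcaaab
  | bccc
  | caa
  | caabcbcbcbbc

ba->a; bbb->b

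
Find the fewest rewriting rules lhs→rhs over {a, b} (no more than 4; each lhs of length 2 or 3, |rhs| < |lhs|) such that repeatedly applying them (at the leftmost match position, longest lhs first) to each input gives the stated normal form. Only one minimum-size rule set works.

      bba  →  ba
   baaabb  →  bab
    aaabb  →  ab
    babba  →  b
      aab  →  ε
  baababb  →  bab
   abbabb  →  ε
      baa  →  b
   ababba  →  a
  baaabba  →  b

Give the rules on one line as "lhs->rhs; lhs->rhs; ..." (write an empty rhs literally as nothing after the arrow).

  | bba => ba
  | baaabb => babb => bab
  | aaabb => abb => ab
  | babba => baba => baa => b

aa->; aab->aa; aba->aa; bb->b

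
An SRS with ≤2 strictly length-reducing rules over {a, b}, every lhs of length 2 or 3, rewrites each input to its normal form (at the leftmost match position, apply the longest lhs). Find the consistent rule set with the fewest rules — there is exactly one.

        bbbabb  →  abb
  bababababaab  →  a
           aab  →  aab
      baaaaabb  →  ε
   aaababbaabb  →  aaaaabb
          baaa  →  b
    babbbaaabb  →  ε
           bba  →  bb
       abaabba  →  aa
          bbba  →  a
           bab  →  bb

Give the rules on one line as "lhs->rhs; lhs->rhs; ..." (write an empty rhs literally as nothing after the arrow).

  | bbbabb => abb
  | bababababaab => bbabababaab => bbbababaab => ababaab => abbaab => abbab => abbb => a
  | aab
  | baaaaabb => baaaabb => baaabb => baabb => babb => bbb => ε

ba->b; bbb->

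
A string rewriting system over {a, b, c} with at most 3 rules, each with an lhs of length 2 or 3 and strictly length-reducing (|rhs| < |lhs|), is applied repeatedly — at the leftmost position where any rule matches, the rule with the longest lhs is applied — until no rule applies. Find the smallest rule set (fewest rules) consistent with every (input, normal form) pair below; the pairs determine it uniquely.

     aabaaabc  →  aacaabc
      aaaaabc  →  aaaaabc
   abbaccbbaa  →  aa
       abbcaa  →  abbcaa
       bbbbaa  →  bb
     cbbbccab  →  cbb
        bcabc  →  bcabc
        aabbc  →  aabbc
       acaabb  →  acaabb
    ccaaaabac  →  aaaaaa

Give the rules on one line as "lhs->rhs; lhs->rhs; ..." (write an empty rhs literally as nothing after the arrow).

ba->c; bba->b; cc->a

  | aabaaabc => aacaabc
  | aaaaabc
  | abbaccbbaa => abccbbaa => ababbaa => acbbaa => acba => acc => aa
  | abbcaa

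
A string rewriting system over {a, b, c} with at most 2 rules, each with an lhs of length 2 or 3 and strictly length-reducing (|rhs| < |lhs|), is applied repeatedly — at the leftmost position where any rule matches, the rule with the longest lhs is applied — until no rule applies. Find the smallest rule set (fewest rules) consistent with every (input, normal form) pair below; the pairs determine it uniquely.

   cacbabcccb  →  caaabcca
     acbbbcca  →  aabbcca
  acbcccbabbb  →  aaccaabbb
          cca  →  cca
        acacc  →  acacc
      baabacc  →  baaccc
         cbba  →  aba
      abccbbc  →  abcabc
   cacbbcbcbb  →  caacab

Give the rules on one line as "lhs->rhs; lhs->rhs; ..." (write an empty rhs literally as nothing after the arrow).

bac->cc; cb->a

  | cacbabcccb => caaabcccb => caaabcca
  | acbbbcca => aabbcca
  | acbcccbabbb => aacccbabbb => aaccaabbb
  | cca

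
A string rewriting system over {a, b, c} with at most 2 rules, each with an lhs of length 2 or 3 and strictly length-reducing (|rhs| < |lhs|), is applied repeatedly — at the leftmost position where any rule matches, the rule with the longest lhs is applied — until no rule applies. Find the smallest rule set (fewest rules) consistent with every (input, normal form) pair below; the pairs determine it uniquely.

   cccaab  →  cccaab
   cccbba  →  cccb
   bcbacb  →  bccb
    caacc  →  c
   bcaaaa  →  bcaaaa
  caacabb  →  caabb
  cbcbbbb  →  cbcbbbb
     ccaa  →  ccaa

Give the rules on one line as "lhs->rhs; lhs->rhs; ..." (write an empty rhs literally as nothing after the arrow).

ac->; ba->

  | cccaab
  | cccbba => cccb
  | bcbacb => bccb
  | caacc => cac => c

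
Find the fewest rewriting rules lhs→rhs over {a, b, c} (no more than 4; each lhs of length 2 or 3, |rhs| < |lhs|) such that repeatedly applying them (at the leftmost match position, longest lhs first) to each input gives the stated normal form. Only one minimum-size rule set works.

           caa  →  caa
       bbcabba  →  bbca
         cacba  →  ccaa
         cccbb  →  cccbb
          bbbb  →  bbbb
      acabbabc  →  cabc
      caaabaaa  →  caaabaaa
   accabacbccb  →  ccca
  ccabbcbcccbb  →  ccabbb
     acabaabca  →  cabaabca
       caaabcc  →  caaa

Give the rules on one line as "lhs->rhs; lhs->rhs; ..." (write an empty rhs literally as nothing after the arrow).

  | caa
  | bbcabba => bbca
  | cacba => ccaa
  | cccbb

ac->c; acb->ca; bba->; bcc->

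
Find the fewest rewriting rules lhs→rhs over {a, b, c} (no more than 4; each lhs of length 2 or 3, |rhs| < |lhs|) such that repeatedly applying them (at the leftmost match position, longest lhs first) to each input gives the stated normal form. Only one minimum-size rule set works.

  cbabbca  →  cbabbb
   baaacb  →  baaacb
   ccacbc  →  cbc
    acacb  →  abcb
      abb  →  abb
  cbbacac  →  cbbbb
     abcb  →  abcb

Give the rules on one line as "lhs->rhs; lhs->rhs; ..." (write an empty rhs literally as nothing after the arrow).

  | cbabbca => cbabbb
  | baaacb
  | ccacbc => cbc
  | acacb => abcb

bac->bb; ca->b; cca->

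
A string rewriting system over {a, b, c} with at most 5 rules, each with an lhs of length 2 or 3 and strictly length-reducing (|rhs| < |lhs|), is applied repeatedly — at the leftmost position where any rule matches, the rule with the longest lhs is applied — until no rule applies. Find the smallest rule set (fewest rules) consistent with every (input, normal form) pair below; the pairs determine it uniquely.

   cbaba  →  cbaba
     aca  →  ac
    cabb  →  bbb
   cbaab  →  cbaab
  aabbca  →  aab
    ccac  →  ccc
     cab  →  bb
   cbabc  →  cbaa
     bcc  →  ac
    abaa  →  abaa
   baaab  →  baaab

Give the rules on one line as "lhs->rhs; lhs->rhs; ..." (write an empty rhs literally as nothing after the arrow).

bc->a; bca->; ca->c; cab->bb

  | cbaba
  | aca => ac
  | cabb => bbb
  | cbaab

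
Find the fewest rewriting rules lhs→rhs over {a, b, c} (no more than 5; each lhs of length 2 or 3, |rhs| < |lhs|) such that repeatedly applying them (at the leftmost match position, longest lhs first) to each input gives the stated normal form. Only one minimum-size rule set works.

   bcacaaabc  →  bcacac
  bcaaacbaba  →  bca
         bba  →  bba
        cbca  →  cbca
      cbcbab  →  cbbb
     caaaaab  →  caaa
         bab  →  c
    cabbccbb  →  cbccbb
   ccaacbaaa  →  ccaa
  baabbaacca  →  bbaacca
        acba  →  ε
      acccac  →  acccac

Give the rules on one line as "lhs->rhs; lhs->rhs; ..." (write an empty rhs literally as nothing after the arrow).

aab->; ab->; bab->c; cba->b

  | bcacaaabc => bcacac
  | bcaaacbaba => bcaaabba => bcaba => bca
  | bba
  | cbca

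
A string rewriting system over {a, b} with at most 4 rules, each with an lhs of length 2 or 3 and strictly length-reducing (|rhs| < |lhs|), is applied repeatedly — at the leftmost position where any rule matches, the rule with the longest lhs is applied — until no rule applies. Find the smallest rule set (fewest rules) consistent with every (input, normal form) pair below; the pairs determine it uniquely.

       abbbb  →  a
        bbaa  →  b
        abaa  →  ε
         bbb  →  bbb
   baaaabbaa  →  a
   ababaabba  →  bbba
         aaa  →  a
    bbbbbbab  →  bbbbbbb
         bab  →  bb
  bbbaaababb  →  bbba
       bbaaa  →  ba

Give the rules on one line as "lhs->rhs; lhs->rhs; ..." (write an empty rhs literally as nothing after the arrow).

aa->a; ab->b; abb->a; baa->

  | abbbb => abb => a
  | bbaa => b
  | abaa => baa => ε
  | bbb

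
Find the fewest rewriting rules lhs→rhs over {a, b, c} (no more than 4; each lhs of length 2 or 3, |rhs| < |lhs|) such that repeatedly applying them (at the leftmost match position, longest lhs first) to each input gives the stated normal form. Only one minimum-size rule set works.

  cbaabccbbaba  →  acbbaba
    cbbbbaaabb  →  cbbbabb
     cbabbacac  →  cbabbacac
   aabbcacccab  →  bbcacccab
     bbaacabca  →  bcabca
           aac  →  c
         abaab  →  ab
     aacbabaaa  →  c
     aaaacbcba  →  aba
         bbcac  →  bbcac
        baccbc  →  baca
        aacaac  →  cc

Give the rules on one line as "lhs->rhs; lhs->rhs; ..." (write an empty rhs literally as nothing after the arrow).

  | cbaabccbbaba => cbccbbaba => acbbaba
  | cbbbbaaabb => cbbbabb
  | cbabbacac
  | aabbcacccab => bbcacccab

aa->; baa->; cbc->a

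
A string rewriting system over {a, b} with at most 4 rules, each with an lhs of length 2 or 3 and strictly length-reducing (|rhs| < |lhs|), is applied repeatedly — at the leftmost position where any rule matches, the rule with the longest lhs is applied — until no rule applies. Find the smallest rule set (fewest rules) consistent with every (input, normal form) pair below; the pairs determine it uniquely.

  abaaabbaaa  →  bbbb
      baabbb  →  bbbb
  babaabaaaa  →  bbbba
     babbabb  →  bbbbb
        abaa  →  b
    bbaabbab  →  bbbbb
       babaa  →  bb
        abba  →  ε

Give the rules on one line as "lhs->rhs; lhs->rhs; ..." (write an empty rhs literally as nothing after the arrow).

aa->; aaa->b; ab->a; bab->bb

  | abaaabbaaa => aaaabbaaa => babbaaa => bbbaaa => bbbb
  | baabbb => bbbb
  | babaabaaaa => bbaabaaaa => bbbaaaa => bbbba
  | babbabb => bbbabb => bbbbb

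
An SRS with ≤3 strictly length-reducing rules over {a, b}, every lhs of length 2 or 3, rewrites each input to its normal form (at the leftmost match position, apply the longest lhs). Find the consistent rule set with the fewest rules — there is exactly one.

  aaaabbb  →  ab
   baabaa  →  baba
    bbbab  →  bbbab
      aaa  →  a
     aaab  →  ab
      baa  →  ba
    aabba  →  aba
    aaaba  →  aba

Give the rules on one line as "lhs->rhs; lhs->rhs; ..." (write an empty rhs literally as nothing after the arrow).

  | aaaabbb => aaabbb => aabbb => abbb => abb => ab
  | baabaa => babaa => baba
  | bbbab
  | aaa => aa => a

aa->a; abb->ab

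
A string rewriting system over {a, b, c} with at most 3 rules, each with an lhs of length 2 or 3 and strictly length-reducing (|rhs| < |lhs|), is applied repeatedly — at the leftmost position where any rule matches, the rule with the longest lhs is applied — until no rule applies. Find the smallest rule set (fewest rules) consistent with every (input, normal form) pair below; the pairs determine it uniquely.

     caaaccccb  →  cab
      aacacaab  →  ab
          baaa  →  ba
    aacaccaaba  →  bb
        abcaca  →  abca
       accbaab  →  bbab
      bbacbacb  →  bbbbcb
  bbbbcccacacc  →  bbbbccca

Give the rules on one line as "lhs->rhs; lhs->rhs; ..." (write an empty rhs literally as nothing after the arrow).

  | caaaccccb => caaccccb => caccccb => cacccb => caccb => cacb => cab
  | aacacaab => acacaab => aacaab => acaab => aaab => aab => ab
  | baaa => baa => ba
  | aacaccaaba => acaccaaba => aaccaaba => accaaba => acaaba => aaaba => aaba => aba => bb

aa->a; aba->bb; ac->a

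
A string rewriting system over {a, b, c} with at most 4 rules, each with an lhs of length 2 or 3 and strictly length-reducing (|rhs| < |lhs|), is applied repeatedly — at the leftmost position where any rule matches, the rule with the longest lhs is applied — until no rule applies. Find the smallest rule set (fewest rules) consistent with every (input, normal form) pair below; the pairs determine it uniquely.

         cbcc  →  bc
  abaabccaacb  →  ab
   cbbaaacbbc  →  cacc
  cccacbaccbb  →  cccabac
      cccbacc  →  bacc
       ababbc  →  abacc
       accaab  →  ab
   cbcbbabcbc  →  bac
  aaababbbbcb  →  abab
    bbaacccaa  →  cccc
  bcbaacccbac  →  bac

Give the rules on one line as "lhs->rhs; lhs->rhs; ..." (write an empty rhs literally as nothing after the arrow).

aa->; bb->c; cb->b; cbc->b

  | cbcc => bc
  | abaabccaacb => abbccaacb => acccaacb => accccb => acccb => accb => acb => ab
  | cbbaaacbbc => bbaaacbbc => caaacbbc => cacbbc => cabbc => cacc
  | cccacbaccbb => cccabaccbb => cccabacbb => cccababb => cccabac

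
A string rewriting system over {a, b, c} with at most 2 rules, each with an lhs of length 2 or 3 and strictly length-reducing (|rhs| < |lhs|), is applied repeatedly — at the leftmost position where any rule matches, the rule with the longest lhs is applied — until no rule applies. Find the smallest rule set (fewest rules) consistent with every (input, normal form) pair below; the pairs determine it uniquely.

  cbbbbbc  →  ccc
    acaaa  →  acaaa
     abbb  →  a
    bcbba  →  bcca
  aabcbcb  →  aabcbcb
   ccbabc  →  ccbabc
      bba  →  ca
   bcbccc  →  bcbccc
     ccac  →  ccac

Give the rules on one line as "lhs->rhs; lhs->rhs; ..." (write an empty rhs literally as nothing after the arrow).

bb->c; bbb->

  | cbbbbbc => cbbc => ccc
  | acaaa
  | abbb => a
  | bcbba => bcca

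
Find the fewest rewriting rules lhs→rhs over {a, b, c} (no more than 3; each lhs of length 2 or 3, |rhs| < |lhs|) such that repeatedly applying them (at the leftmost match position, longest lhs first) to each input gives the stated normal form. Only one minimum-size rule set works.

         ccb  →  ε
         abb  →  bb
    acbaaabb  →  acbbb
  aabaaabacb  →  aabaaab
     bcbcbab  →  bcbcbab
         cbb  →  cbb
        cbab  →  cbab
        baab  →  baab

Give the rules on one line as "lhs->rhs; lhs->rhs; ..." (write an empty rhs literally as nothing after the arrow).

abb->bb; bac->; ccb->

  | ccb => ε
  | abb => bb
  | acbaaabb => acbaabb => acbabb => acbbb
  | aabaaabacb => aabaaab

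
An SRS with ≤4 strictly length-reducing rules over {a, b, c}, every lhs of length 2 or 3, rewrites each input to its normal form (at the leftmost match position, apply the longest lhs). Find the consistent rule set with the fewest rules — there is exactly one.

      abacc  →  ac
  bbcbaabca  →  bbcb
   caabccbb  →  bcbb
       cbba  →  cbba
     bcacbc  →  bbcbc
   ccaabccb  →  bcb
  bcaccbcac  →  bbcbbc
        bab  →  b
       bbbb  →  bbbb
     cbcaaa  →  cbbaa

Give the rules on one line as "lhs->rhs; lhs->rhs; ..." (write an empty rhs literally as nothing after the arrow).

  | abacc => acc => ac
  | bbcbaabca => bbcbaca => bbcbab => bbcb
  | caabccbb => babccbb => bccbb => bcbb
  | cbba

ab->; ca->b; cc->c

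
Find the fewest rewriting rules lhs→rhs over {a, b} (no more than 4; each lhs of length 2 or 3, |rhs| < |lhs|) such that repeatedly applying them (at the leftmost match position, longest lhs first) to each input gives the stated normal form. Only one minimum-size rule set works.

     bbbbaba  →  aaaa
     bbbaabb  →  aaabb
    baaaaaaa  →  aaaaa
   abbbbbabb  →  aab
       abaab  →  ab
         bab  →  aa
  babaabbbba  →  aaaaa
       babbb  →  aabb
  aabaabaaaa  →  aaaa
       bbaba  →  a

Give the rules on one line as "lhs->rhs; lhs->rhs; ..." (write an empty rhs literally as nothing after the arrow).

ba->; baa->; bab->aa; bbb->a

  | bbbbaba => ababa => aaaa
  | bbbaabb => aaabb
  | baaaaaaa => aaaaa
  | abbbbbabb => aabbabb => aabaab => aab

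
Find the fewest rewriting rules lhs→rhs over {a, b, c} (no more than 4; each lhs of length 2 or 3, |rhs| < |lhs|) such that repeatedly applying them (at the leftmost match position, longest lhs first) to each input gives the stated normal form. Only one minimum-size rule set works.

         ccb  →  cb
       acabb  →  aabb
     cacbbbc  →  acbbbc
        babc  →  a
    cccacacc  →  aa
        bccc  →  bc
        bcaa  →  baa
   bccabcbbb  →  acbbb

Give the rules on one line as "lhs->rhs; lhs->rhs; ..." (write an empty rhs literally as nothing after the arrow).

bab->ac; ca->a; cc->; ccb->cb

  | ccb => cb
  | acabb => aabb
  | cacbbbc => acbbbc
  | babc => acc => a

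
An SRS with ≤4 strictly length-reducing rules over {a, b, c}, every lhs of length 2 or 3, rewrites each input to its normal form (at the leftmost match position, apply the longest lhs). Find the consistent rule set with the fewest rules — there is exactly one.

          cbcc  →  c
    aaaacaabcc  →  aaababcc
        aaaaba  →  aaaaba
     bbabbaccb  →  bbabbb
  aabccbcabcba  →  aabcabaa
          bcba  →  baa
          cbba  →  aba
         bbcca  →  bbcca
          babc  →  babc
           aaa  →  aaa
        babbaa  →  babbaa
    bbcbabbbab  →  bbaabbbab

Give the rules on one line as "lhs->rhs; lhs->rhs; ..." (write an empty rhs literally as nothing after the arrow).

aca->b; cb->a; cbc->

  | cbcc => c
  | aaaacaabcc => aaababcc
  | aaaaba
  | bbabbaccb => bbabbaca => bbabbb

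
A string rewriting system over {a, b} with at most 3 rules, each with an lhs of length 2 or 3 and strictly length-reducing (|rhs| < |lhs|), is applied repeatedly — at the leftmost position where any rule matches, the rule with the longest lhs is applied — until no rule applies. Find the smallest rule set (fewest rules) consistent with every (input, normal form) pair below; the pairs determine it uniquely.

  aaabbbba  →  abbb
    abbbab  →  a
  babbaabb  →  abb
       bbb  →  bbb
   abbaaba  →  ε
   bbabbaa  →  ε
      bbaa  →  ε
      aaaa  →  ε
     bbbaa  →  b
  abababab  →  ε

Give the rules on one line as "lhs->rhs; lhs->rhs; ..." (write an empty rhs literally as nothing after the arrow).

  | aaabbbba => abbbba => abbb
  | abbbab => abbaa => aba => a
  | babbaabb => aabaabb => baabb => abb
  | bbb

aa->; ba->; bab->aa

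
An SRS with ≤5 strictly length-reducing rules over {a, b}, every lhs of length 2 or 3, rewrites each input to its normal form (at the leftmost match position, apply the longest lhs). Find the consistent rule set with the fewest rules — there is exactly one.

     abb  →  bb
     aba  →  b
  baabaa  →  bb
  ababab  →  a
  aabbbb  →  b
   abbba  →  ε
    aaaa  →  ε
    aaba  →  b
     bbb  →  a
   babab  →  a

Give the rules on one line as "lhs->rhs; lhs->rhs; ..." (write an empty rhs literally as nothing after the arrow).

  | abb => bb
  | aba => ba => b
  | baabaa => babaa => bbaa => bba => bb
  | ababab => babab => bbab => bbb => a

aa->; ab->b; ba->b; bbb->a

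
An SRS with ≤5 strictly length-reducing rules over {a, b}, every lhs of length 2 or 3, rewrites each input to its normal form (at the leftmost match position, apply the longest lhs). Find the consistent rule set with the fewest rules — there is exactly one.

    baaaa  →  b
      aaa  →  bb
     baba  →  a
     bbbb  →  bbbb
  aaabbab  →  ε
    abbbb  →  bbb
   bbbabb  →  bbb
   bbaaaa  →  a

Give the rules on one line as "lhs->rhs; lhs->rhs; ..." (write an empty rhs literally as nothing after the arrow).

  | baaaa => baaa => baa => ba => b
  | aaa => bb
  | baba => bba => a
  | bbbb

aaa->bb; ab->; ba->b; bba->a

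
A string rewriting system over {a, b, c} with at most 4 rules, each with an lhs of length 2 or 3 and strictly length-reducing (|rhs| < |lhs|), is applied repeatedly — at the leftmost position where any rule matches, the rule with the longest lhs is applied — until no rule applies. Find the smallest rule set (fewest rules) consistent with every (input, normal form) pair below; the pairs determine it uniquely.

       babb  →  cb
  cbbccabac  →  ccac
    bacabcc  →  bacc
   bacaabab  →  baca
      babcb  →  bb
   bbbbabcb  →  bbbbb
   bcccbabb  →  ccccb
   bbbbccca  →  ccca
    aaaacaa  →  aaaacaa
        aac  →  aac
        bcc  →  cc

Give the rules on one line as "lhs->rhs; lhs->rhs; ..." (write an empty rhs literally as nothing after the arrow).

  | babb => bcb => cb
  | cbbccabac => cbccabac => cccabac => ccac
  | bacabcc => bacc
  | bacaabab => bacacab => baca

ab->c; abc->; bc->c; cab->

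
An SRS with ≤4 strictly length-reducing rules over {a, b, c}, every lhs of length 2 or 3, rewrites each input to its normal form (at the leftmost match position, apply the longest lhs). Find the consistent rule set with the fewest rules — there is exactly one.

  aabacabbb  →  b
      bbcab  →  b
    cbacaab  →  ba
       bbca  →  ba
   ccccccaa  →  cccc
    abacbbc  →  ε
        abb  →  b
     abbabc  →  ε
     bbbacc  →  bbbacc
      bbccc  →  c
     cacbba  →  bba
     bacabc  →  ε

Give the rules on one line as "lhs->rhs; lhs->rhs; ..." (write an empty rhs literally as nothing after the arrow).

  | aabacabbb => aacabbb => aabbb => abb => b
  | bbcab => bab => b
  | cbacaab => bacaab => baab => ba
  | bbca => ba

ab->; bc->; ca->; cb->b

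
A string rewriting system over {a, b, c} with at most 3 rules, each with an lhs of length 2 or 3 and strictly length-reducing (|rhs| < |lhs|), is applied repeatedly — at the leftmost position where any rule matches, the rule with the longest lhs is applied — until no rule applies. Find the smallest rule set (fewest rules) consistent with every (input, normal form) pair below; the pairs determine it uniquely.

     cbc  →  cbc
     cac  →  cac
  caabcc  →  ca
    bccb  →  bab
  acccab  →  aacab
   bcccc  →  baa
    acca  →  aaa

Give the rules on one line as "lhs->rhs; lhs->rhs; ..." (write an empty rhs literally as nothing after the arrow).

  | cbc
  | cac
  | caabcc => caaba => ca
  | bccb => bab

aba->; cc->a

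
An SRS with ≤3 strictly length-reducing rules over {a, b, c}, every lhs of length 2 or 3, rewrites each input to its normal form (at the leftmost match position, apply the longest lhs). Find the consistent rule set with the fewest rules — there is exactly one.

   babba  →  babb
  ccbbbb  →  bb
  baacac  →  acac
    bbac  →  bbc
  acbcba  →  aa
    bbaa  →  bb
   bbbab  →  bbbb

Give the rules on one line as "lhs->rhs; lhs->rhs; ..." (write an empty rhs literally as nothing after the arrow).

baa->a; bba->bb; cb->

  | babba => babb
  | ccbbbb => cbbb => bb
  | baacac => acac
  | bbac => bbc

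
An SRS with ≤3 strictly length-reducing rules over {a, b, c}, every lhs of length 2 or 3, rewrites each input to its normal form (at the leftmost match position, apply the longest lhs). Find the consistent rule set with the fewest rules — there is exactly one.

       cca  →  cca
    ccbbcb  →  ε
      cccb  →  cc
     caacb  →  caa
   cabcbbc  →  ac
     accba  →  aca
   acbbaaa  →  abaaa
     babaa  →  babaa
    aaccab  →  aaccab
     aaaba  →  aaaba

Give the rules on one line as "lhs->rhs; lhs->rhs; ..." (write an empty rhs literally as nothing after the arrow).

abb->ba; cb->

  | cca
  | ccbbcb => cbcb => cb => ε
  | cccb => cc
  | caacb => caa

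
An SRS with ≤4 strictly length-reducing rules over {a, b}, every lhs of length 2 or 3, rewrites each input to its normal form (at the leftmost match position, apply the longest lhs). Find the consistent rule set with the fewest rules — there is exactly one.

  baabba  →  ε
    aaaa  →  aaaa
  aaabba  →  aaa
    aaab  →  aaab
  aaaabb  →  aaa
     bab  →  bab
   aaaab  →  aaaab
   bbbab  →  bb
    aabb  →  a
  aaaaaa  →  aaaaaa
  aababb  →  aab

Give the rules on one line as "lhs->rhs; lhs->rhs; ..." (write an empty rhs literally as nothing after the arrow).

  | baabba => bba => ε
  | aaaa
  | aaabba => aaa
  | aaab

abb->; baa->; bba->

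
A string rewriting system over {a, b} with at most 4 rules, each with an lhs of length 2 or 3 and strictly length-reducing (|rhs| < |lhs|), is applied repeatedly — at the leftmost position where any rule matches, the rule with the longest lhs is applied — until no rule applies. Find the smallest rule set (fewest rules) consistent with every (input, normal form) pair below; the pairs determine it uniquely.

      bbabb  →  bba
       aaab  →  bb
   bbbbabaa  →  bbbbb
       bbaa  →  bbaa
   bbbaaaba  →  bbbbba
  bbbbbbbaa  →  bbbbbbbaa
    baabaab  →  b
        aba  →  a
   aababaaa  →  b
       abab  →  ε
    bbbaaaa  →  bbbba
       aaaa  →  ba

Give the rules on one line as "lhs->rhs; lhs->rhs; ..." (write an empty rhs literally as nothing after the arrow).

  | bbabb => bbab => bba
  | aaab => bb
  | bbbbabaa => bbbbaaa => bbbbb
  | bbaa

aaa->b; aab->; ab->; bab->ba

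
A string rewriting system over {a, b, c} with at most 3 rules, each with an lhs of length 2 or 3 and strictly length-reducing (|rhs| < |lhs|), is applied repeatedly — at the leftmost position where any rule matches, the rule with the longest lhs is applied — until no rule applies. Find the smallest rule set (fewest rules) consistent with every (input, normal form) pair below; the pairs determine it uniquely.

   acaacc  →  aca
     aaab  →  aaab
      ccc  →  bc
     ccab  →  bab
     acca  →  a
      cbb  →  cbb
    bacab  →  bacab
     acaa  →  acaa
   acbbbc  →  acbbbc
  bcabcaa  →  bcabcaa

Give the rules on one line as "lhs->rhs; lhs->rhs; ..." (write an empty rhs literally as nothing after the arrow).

  | acaacc => aca
  | aaab
  | ccc => bc
  | ccab => bab

acc->; cc->b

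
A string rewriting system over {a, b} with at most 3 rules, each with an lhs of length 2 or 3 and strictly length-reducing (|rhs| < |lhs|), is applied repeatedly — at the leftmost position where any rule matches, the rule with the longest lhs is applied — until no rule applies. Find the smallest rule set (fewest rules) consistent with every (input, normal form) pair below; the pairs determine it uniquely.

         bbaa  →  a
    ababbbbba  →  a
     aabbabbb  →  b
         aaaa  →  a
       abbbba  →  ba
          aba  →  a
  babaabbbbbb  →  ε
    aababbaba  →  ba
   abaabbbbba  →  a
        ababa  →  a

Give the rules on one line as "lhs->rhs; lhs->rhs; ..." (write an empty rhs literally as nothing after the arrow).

aa->a; ab->; bb->

  | bbaa => aa => a
  | ababbbbba => abbbbba => bbbba => bba => a
  | aabbabbb => abbabbb => babbb => bbb => b
  | aaaa => aaa => aa => a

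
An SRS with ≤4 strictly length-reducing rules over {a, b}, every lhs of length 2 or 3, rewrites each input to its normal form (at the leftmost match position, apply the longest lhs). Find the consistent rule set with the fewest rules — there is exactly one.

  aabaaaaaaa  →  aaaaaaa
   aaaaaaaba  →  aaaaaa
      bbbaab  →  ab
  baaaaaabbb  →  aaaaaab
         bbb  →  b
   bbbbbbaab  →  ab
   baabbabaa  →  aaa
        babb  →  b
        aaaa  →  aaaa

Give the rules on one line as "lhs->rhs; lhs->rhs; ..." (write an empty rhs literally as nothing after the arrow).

  | aabaaaaaaa => aaaaaaa
  | aaaaaaaba => aaaaaa
  | bbbaab => bbaab => baab => ab
  | baaaaaabbb => aaaaabbb => aaaaaab

aba->; abb->aa; ba->; bb->b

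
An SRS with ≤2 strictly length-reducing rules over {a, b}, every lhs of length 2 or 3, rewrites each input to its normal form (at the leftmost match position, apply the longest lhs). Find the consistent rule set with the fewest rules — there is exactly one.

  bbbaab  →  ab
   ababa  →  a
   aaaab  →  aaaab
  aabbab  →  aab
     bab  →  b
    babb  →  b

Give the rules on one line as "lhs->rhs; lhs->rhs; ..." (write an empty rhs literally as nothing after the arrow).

ba->; bb->b

  | bbbaab => bbaab => baab => ab
  | ababa => aba => a
  | aaaab
  | aabbab => aabab => aab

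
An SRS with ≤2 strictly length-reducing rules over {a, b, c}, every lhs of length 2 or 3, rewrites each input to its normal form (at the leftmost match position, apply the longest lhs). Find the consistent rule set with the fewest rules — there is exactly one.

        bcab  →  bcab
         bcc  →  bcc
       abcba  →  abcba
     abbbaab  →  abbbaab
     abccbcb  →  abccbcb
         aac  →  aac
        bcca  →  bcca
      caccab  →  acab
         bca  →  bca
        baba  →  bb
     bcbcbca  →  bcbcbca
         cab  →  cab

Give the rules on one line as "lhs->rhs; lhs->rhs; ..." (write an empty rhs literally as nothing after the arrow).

aba->b; cac->a

  | bcab
  | bcc
  | abcba
  | abbbaab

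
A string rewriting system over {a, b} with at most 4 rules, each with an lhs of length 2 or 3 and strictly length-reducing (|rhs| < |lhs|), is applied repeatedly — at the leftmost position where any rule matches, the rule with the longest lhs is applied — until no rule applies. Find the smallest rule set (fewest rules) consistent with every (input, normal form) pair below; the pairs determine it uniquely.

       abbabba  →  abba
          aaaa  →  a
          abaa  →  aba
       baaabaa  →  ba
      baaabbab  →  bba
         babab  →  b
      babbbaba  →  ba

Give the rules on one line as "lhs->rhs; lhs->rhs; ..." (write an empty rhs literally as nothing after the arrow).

  | abbabba => abbaba => abbaa => abba
  | aaaa => aaa => aa => a
  | abaa => aba
  | baaabaa => baabaa => baa => ba

aa->a; aab->; bab->ba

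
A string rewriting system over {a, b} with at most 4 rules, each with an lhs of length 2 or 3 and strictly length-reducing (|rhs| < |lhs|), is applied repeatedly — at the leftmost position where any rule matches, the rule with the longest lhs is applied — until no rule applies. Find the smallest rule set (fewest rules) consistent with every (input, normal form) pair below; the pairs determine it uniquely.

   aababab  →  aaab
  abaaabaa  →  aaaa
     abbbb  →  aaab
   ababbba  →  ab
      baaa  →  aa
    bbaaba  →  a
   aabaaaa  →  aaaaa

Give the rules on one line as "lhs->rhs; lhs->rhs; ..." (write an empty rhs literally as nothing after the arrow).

ba->; bab->; bbb->aa

  | aababab => aaab
  | abaaabaa => aaabaa => aaaa
  | abbbb => aaab
  | ababbba => abba => ab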